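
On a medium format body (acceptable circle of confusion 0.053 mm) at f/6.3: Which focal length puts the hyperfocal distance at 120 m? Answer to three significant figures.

200 mm

From H = f²/(N·c) + f, with f ≪ H: f ≈ √(H·N·c) = √(120000 × 6.3 × 0.053) = √40068 ≈ 200.2 mm.
The +f correction barely moves this — solving exactly, f² + N·c·f − N·c·H = 0 ⇒ f = (−N·c + √((N·c)² + 4·N·c·H))/2 = (−0.3339 + √160272)/2 ≈ 200.00 mm, so f ≈ 200 mm.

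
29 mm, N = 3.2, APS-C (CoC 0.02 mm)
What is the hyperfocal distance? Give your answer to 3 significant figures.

Hyperfocal distance H = f²/(N·c) + f = 29²/(3.2 × 0.02) + 29 = 841/0.064 + 29 ≈ 13169.6 mm ≈ 13.2 m.

13.2 m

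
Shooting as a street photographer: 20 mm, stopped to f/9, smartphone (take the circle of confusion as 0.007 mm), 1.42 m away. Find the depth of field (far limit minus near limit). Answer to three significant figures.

0.658 m

Hyperfocal distance H = f²/(N·c) + f = 20²/(9 × 0.007) + 20 = 400/0.063 + 20 ≈ 6369.2 mm ≈ 6.369 m.
Near limit Dn = s·(H − f)/(H + s − 2f) = 1420 × (6369.2 − 20) / (6369.2 + 1420 − 2 × 20) = 1420 × 6349.2 / 7749.2 ≈ 1163.46 mm.
Far limit Df = s·(H − f)/(H − s) = 1420 × (6369.2 − 20) / (6369.2 − 1420) = 1420 × 6349.2 / 4949.2 ≈ 1821.68 mm.
Depth of field = Df − Dn = 1821.68 − 1163.46 ≈ 658.22 mm ≈ 0.658 m.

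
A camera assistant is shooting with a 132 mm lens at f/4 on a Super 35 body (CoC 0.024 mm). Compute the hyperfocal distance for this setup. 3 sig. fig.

182 m

Hyperfocal distance H = f²/(N·c) + f = 132²/(4 × 0.024) + 132 = 17424/0.096 + 132 ≈ 181632.0 mm ≈ 182 m.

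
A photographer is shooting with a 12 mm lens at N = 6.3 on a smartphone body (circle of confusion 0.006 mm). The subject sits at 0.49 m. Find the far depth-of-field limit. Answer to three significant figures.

Hyperfocal distance H = f²/(N·c) + f = 12²/(6.3 × 0.006) + 12 = 144/0.0378 + 12 ≈ 3821.5 mm ≈ 3.822 m.
Far limit Df = s·(H − f)/(H − s) = 490 × (3821.5 − 12) / (3821.5 − 490) = 490 × 3809.5 / 3331.5 ≈ 560.30 mm ≈ 0.560 m.

0.560 m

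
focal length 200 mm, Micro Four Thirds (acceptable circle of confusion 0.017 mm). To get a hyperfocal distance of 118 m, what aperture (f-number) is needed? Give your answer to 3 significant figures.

f/20

Rearrange H = f²/(N·c) + f for N: N = f² / ((H − f)·c).
N = 200² / ((118000 − 200) × 0.017) = 40000 / 2003 ≈ 20.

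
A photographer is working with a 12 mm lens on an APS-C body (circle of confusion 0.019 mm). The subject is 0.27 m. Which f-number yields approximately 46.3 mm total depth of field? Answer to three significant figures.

f/2.50

Write h = H − f = f²/(N·c). The thin-lens limits are Dn = s·h/(h + (s−f)) and Df = s·h/(h − (s−f)), so DoF = Df − Dn = 2·s·(s−f)·h / (h² − (s−f)²).
That is a quadratic in h: DoF·h² − 2·s·(s−f)·h − DoF·(s−f)² = 0 ⇒ h = (s−f)·(s + √(s² + DoF²)) / DoF = 258 × (270 + √(270² + 46.3²)) / 46.3 = 258 × (270 + 273.941) / 46.3 ≈ 3031.0 mm.
Then N = f²/(c·h) = 12² / (0.019 × 3031.0) = 144 / 57.590 ≈ 2.50.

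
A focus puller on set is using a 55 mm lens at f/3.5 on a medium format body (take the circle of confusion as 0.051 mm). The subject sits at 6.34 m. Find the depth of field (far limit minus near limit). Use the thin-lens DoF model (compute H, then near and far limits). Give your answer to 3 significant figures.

Hyperfocal distance H = f²/(N·c) + f = 55²/(3.5 × 0.051) + 55 = 3025/0.1785 + 55 ≈ 17001.8 mm ≈ 17.00 m.
Near limit Dn = s·(H − f)/(H + s − 2f) = 6340 × (17001.8 − 55) / (17001.8 + 6340 − 2 × 55) = 6340 × 16946.8 / 23231.8 ≈ 4624.8 mm.
Far limit Df = s·(H − f)/(H − s) = 6340 × (17001.8 − 55) / (17001.8 − 6340) = 6340 × 16946.8 / 10661.8 ≈ 10077.4 mm.
Depth of field = Df − Dn = 10077.4 − 4624.8 ≈ 5452.6 mm ≈ 5.45 m.

5.45 m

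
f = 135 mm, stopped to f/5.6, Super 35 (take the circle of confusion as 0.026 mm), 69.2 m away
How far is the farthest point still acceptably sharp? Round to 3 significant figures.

Hyperfocal distance H = f²/(N·c) + f = 135²/(5.6 × 0.026) + 135 = 18225/0.1456 + 135 ≈ 125306.7 mm ≈ 125.3 m.
Far limit Df = s·(H − f)/(H − s) = 69200 × (125306.7 − 135) / (125306.7 − 69200) = 69200 × 125171.7 / 56106.7 ≈ 154382 mm ≈ 154 m.

154 m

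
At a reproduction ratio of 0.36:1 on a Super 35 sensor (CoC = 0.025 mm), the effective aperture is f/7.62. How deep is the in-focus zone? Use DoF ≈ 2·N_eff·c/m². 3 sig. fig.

At magnification m, DoF ≈ 2·N_eff·c/m² = 2 × 7.62 × 0.025 / 0.36² = 0.381 / 0.1296 ≈ 2.94 mm.

2.94 mm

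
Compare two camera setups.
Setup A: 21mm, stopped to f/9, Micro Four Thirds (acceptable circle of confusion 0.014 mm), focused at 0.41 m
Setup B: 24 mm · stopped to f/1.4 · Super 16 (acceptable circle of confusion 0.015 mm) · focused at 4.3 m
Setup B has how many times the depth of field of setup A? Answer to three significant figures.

14.9

Setup A: H = 21²/(9×0.014) + 21 ≈ 3521.0 mm; DoF = Df − Dn = 461.266 − 368.989 ≈ 92.277 mm.
Setup B: H = 24²/(1.4×0.015) + 24 ≈ 27452.6 mm; DoF = Df − Dn = 5094.2 − 3720.1 ≈ 1374.1 mm.
Ratio = 1374.1 / 92.277 ≈ 14.9.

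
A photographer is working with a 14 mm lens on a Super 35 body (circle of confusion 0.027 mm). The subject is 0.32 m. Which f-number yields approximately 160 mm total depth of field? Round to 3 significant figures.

f/5.60

Write h = H − f = f²/(N·c). The thin-lens limits are Dn = s·h/(h + (s−f)) and Df = s·h/(h − (s−f)), so DoF = Df − Dn = 2·s·(s−f)·h / (h² − (s−f)²).
That is a quadratic in h: DoF·h² − 2·s·(s−f)·h − DoF·(s−f)² = 0 ⇒ h = (s−f)·(s + √(s² + DoF²)) / DoF = 306 × (320 + √(320² + 160²)) / 160 = 306 × (320 + 357.771) / 160 ≈ 1296.2 mm.
Then N = f²/(c·h) = 14² / (0.027 × 1296.2) = 196 / 34.998 ≈ 5.60.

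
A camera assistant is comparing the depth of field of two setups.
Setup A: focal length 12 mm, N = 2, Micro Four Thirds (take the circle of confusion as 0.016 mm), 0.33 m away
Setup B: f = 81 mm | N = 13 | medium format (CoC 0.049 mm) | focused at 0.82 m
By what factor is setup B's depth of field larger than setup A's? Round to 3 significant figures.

2.52

Setup A: H = 12²/(2×0.016) + 12 ≈ 4512.0 mm; DoF = Df − Dn = 355.093 − 308.219 ≈ 46.874 mm.
Setup B: H = 81²/(13×0.049) + 81 ≈ 10380.8 mm; DoF = Df − Dn = 883.38 − 765.10 ≈ 118.28 mm.
Ratio = 118.28 / 46.874 ≈ 2.52.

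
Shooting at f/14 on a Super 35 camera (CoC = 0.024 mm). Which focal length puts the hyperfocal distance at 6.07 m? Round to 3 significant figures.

From H = f²/(N·c) + f, with f ≪ H: f ≈ √(H·N·c) = √(6070 × 14 × 0.024) = √2039.5 ≈ 45.16 mm.
Exact: f² + N·c·f − N·c·H = 0 ⇒ f = (−N·c + √((N·c)² + 4·N·c·H))/2 = (−0.336 + √8158.2)/2 ≈ 44.993 mm ≈ 45.0 mm.

45.0 mm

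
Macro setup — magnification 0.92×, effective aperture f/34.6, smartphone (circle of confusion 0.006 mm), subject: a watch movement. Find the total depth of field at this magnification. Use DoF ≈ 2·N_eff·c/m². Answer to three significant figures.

0.491 mm

At magnification m, DoF ≈ 2·N_eff·c/m² = 2 × 34.6 × 0.006 / 0.92² = 0.4152 / 0.8464 ≈ 0.491 mm.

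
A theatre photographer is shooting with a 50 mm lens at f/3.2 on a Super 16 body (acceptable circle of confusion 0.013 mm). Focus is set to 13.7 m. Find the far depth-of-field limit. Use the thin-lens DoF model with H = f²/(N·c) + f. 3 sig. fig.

17.7 m

Hyperfocal distance H = f²/(N·c) + f = 50²/(3.2 × 0.013) + 50 = 2500/0.0416 + 50 ≈ 60146.2 mm ≈ 60.15 m.
Far limit Df = s·(H − f)/(H − s) = 13700 × (60146.2 − 50) / (60146.2 − 13700) = 13700 × 60096.2 / 46446.2 ≈ 17726 mm ≈ 17.7 m.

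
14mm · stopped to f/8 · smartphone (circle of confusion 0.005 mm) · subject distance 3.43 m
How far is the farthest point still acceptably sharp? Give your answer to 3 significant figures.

11.3 m

Hyperfocal distance H = f²/(N·c) + f = 14²/(8 × 0.005) + 14 = 196/0.04 + 14 ≈ 4914.0 mm ≈ 4.914 m.
Far limit Df = s·(H − f)/(H − s) = 3430 × (4914.0 − 14) / (4914.0 − 3430) = 3430 × 4900.0 / 1484.0 ≈ 11325 mm ≈ 11.3 m.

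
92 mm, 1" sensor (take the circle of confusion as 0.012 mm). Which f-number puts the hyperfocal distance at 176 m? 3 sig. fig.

Rearrange H = f²/(N·c) + f for N: N = f² / ((H − f)·c).
N = 92² / ((176000 − 92) × 0.012) = 8464 / 2111 ≈ 4.01.

f/4.01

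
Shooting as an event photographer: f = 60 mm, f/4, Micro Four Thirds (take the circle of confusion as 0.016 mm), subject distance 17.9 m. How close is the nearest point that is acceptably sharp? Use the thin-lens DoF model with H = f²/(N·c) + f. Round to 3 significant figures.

13.6 m

Hyperfocal distance H = f²/(N·c) + f = 60²/(4 × 0.016) + 60 = 3600/0.064 + 60 ≈ 56310.0 mm ≈ 56.31 m.
Near limit Dn = s·(H − f)/(H + s − 2f) = 17900 × (56310.0 − 60) / (56310.0 + 17900 − 2 × 60) = 17900 × 56250.0 / 74090.0 ≈ 13590 mm ≈ 13.6 m.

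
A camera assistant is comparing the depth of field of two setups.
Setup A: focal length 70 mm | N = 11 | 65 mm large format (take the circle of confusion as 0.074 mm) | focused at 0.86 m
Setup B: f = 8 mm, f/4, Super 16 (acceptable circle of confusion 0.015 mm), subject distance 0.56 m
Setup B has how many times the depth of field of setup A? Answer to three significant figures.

3.45

Setup A: H = 70²/(11×0.074) + 70 ≈ 6089.7 mm; DoF = Df − Dn = 989.91 − 760.23 ≈ 229.68 mm.
Setup B: H = 8²/(4×0.015) + 8 ≈ 1074.7 mm; DoF = Df − Dn = 1160.62 − 369.03 ≈ 791.59 mm.
Ratio = 791.59 / 229.68 ≈ 3.45.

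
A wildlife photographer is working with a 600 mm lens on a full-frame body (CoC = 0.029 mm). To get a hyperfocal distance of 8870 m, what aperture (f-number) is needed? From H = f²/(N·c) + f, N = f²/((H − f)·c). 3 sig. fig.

Rearrange H = f²/(N·c) + f for N: N = f² / ((H − f)·c).
N = 600² / ((8870000 − 600) × 0.029) = 360000 / 257213 ≈ 1.40.

f/1.40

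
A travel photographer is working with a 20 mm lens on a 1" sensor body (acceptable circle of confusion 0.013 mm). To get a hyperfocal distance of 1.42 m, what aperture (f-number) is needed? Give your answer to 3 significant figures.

f/22

Rearrange H = f²/(N·c) + f for N: N = f² / ((H − f)·c).
N = 20² / ((1420 − 20) × 0.013) = 400 / 18.20 ≈ 22.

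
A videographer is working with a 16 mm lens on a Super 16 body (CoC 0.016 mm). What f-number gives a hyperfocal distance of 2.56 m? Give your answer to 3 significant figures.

Rearrange H = f²/(N·c) + f for N: N = f² / ((H − f)·c).
N = 16² / ((2560 − 16) × 0.016) = 256 / 40.70 ≈ 6.29.

f/6.29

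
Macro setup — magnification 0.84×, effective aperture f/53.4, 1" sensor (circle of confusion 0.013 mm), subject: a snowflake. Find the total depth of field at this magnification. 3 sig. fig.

1.97 mm

At magnification m, DoF ≈ 2·N_eff·c/m² = 2 × 53.4 × 0.013 / 0.84² = 1.388 / 0.7056 ≈ 1.97 mm.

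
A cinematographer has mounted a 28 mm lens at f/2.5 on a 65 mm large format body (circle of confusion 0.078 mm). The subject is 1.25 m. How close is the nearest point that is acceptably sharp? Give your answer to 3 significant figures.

Hyperfocal distance H = f²/(N·c) + f = 28²/(2.5 × 0.078) + 28 = 784/0.195 + 28 ≈ 4048.5 mm ≈ 4.049 m.
Near limit Dn = s·(H − f)/(H + s − 2f) = 1250 × (4048.5 − 28) / (4048.5 + 1250 − 2 × 28) = 1250 × 4020.5 / 5242.5 ≈ 958.63 mm ≈ 0.959 m.

0.959 m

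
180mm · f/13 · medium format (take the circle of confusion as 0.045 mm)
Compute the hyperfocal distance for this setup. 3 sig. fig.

Hyperfocal distance H = f²/(N·c) + f = 180²/(13 × 0.045) + 180 = 32400/0.585 + 180 ≈ 55564.6 mm ≈ 55.6 m.

55.6 m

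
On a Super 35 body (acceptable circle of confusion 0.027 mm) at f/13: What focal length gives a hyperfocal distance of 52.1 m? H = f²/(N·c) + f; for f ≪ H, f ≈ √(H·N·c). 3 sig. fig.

135 mm

From H = f²/(N·c) + f, with f ≪ H: f ≈ √(H·N·c) = √(52100 × 13 × 0.027) = √18287 ≈ 135.2 mm.
The +f correction barely moves this — solving exactly, f² + N·c·f − N·c·H = 0 ⇒ f = (−N·c + √((N·c)² + 4·N·c·H))/2 = (−0.351 + √73149)/2 ≈ 135.05 mm, so f ≈ 135 mm.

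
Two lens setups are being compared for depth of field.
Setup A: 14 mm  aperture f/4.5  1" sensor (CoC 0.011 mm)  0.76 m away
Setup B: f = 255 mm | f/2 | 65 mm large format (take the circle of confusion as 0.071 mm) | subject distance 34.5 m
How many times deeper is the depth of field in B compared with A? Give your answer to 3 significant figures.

17.5

Setup A: H = 14²/(4.5×0.011) + 14 ≈ 3973.6 mm; DoF = Df − Dn = 936.43 − 639.51 ≈ 296.92 mm.
Setup B: H = 255²/(2×0.071) + 255 ≈ 458177.5 mm; DoF = Df − Dn = 37288.6 − 32099.5 ≈ 5189.1 mm.
Ratio = 5189.1 / 296.92 ≈ 17.5.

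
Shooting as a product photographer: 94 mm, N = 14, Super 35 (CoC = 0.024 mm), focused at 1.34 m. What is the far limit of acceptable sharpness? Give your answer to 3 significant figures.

1.41 m

Hyperfocal distance H = f²/(N·c) + f = 94²/(14 × 0.024) + 94 = 8836/0.336 + 94 ≈ 26391.6 mm ≈ 26.39 m.
Far limit Df = s·(H − f)/(H − s) = 1340 × (26391.6 − 94) / (26391.6 − 1340) = 1340 × 26297.6 / 25051.6 ≈ 1406.6 mm ≈ 1.41 m.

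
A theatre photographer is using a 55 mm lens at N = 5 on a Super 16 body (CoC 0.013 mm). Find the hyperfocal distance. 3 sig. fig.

Hyperfocal distance H = f²/(N·c) + f = 55²/(5 × 0.013) + 55 = 3025/0.065 + 55 ≈ 46593.5 mm ≈ 46.6 m.

46.6 m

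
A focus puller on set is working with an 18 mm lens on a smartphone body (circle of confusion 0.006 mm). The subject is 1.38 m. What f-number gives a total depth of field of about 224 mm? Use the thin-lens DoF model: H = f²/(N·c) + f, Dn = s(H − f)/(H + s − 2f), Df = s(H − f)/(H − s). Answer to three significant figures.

Write h = H − f = f²/(N·c). The thin-lens limits are Dn = s·h/(h + (s−f)) and Df = s·h/(h − (s−f)), so DoF = Df − Dn = 2·s·(s−f)·h / (h² − (s−f)²).
That is a quadratic in h: DoF·h² − 2·s·(s−f)·h − DoF·(s−f)² = 0 ⇒ h = (s−f)·(s + √(s² + DoF²)) / DoF = 1362 × (1380 + √(1380² + 224²)) / 224 = 1362 × (1380 + 1398.06) / 224 ≈ 16892 mm.
Then N = f²/(c·h) = 18² / (0.006 × 16892) = 324 / 101.35 ≈ 3.20.

f/3.20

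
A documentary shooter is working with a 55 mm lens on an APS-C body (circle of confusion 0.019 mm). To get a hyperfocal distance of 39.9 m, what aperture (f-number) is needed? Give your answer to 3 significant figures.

f/4

Rearrange H = f²/(N·c) + f for N: N = f² / ((H − f)·c).
N = 55² / ((39900 − 55) × 0.019) = 3025 / 757.1 ≈ 4.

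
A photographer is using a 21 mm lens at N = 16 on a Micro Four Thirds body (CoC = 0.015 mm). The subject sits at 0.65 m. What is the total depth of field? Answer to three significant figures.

Hyperfocal distance H = f²/(N·c) + f = 21²/(16 × 0.015) + 21 = 441/0.24 + 21 ≈ 1858.5 mm ≈ 1.859 m.
Near limit Dn = s·(H − f)/(H + s − 2f) = 650 × (1858.5 − 21) / (1858.5 + 650 − 2 × 21) = 650 × 1837.5 / 2466.5 ≈ 484.24 mm.
Far limit Df = s·(H − f)/(H − s) = 650 × (1858.5 − 21) / (1858.5 − 650) = 650 × 1837.5 / 1208.5 ≈ 988.31 mm.
Depth of field = Df − Dn = 988.31 − 484.24 ≈ 504.07 mm ≈ 0.504 m.

0.504 m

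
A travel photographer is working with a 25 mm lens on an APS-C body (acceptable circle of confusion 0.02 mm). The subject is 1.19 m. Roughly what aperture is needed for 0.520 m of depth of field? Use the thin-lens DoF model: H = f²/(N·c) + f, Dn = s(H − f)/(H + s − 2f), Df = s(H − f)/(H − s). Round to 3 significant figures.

f/5.60

Write h = H − f = f²/(N·c). The thin-lens limits are Dn = s·h/(h + (s−f)) and Df = s·h/(h − (s−f)), so DoF = Df − Dn = 2·s·(s−f)·h / (h² − (s−f)²).
That is a quadratic in h: DoF·h² − 2·s·(s−f)·h − DoF·(s−f)² = 0 ⇒ h = (s−f)·(s + √(s² + DoF²)) / DoF = 1165 × (1190 + √(1190² + 520²)) / 520 = 1165 × (1190 + 1298.65) / 520 ≈ 5575.5 mm.
Then N = f²/(c·h) = 25² / (0.02 × 5575.5) = 625 / 111.51 ≈ 5.60.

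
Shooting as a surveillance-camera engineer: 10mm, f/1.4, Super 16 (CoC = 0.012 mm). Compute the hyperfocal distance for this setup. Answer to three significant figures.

5.96 m

Hyperfocal distance H = f²/(N·c) + f = 10²/(1.4 × 0.012) + 10 = 100/0.0168 + 10 ≈ 5962.4 mm ≈ 5.96 m.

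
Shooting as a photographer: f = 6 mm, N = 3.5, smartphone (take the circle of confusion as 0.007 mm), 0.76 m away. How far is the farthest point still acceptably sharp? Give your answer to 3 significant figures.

1.56 m

Hyperfocal distance H = f²/(N·c) + f = 6²/(3.5 × 0.007) + 6 = 36/0.0245 + 6 ≈ 1475.4 mm ≈ 1.475 m.
Far limit Df = s·(H − f)/(H − s) = 760 × (1475.4 − 6) / (1475.4 − 760) = 760 × 1469.4 / 715.4 ≈ 1561.0 mm ≈ 1.56 m.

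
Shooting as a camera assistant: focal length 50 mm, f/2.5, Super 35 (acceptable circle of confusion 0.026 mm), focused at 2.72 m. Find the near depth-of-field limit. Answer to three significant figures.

Hyperfocal distance H = f²/(N·c) + f = 50²/(2.5 × 0.026) + 50 = 2500/0.065 + 50 ≈ 38511.5 mm ≈ 38.51 m.
Near limit Dn = s·(H − f)/(H + s − 2f) = 2720 × (38511.5 − 50) / (38511.5 + 2720 − 2 × 50) = 2720 × 38461.5 / 41131.5 ≈ 2543.4 mm ≈ 2.54 m.

2.54 m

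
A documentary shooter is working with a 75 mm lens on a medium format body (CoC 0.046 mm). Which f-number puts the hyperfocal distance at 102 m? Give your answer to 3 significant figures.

Rearrange H = f²/(N·c) + f for N: N = f² / ((H − f)·c).
N = 75² / ((102000 − 75) × 0.046) = 5625 / 4689 ≈ 1.20.

f/1.20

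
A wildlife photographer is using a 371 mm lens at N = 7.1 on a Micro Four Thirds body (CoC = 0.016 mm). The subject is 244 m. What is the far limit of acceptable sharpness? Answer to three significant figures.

Hyperfocal distance H = f²/(N·c) + f = 371²/(7.1 × 0.016) + 371 = 137641/0.1136 + 371 ≈ 1211999.5 mm ≈ 1212 m.
Far limit Df = s·(H − f)/(H − s) = 244000 × (1211999.5 − 371) / (1211999.5 − 244000) = 244000 × 1211628.5 / 967999.5 ≈ 305411 mm ≈ 305 m.

305 m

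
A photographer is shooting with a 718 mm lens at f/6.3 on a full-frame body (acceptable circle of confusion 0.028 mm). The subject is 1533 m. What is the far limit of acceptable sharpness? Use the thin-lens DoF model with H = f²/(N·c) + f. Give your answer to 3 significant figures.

Hyperfocal distance H = f²/(N·c) + f = 718²/(6.3 × 0.028) + 718 = 515524/0.1764 + 718 ≈ 2923189.7 mm ≈ 2923 m.
Far limit Df = s·(H − f)/(H − s) = 1533000 × (2923189.7 − 718) / (2923189.7 − 1533000) = 1533000 × 2922471.7 / 1390189.7 ≈ 3222689 mm ≈ 3220 m.

3220 m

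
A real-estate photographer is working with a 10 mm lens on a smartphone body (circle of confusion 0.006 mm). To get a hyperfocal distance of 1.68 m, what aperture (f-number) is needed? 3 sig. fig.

Rearrange H = f²/(N·c) + f for N: N = f² / ((H − f)·c).
N = 10² / ((1680 − 10) × 0.006) = 100 / 10.02 ≈ 9.98.

f/9.98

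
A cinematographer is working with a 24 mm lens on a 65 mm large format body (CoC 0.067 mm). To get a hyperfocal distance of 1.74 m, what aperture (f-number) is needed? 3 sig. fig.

f/5.01

Rearrange H = f²/(N·c) + f for N: N = f² / ((H − f)·c).
N = 24² / ((1740 − 24) × 0.067) = 576 / 115.0 ≈ 5.01.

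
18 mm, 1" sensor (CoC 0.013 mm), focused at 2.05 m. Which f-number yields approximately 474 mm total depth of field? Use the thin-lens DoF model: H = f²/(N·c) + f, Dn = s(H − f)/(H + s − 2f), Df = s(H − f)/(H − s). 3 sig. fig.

Write h = H − f = f²/(N·c). The thin-lens limits are Dn = s·h/(h + (s−f)) and Df = s·h/(h − (s−f)), so DoF = Df − Dn = 2·s·(s−f)·h / (h² − (s−f)²).
That is a quadratic in h: DoF·h² − 2·s·(s−f)·h − DoF·(s−f)² = 0 ⇒ h = (s−f)·(s + √(s² + DoF²)) / DoF = 2032 × (2050 + √(2050² + 474²)) / 474 = 2032 × (2050 + 2104.09) / 474 ≈ 17808 mm.
Then N = f²/(c·h) = 18² / (0.013 × 17808) = 324 / 231.51 ≈ 1.40.

f/1.40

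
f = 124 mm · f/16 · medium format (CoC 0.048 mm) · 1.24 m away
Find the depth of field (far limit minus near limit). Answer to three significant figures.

139 mm

Hyperfocal distance H = f²/(N·c) + f = 124²/(16 × 0.048) + 124 = 15376/0.768 + 124 ≈ 20144.8 mm ≈ 20.14 m.
Near limit Dn = s·(H − f)/(H + s − 2f) = 1240 × (20144.8 − 124) / (20144.8 + 1240 − 2 × 124) = 1240 × 20020.8 / 21136.8 ≈ 1174.53 mm.
Far limit Df = s·(H − f)/(H − s) = 1240 × (20144.8 − 124) / (20144.8 − 1240) = 1240 × 20020.8 / 18904.8 ≈ 1313.20 mm.
Depth of field = Df − Dn = 1313.20 − 1174.53 ≈ 138.67 mm.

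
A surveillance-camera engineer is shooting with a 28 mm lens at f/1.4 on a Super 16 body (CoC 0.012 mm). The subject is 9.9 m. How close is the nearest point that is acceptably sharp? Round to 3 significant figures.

8.17 m

Hyperfocal distance H = f²/(N·c) + f = 28²/(1.4 × 0.012) + 28 = 784/0.0168 + 28 ≈ 46694.7 mm ≈ 46.69 m.
Near limit Dn = s·(H − f)/(H + s − 2f) = 9900 × (46694.7 − 28) / (46694.7 + 9900 − 2 × 28) = 9900 × 46666.7 / 56538.7 ≈ 8171.4 mm ≈ 8.17 m.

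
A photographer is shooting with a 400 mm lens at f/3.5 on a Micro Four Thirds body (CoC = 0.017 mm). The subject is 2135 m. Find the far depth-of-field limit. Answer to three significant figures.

Hyperfocal distance H = f²/(N·c) + f = 400²/(3.5 × 0.017) + 400 = 160000/0.0595 + 400 ≈ 2689475.6 mm ≈ 2689 m.
Far limit Df = s·(H − f)/(H − s) = 2135000 × (2689475.6 − 400) / (2689475.6 − 2135000) = 2135000 × 2689075.6 / 554475.6 ≈ 10354245 mm ≈ 10400 m.

10400 m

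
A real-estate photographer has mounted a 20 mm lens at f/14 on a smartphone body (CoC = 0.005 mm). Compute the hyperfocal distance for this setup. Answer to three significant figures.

Hyperfocal distance H = f²/(N·c) + f = 20²/(14 × 0.005) + 20 = 400/0.07 + 20 ≈ 5734.3 mm ≈ 5.73 m.

5.73 m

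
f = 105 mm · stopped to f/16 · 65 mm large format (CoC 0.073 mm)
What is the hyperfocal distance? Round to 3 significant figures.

Hyperfocal distance H = f²/(N·c) + f = 105²/(16 × 0.073) + 105 = 11025/1.168 + 105 ≈ 9544.2 mm ≈ 9.54 m.

9.54 m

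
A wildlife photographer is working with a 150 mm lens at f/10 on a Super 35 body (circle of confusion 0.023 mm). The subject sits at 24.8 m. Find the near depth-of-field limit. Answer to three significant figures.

Hyperfocal distance H = f²/(N·c) + f = 150²/(10 × 0.023) + 150 = 22500/0.23 + 150 ≈ 97976.1 mm ≈ 97.98 m.
Near limit Dn = s·(H − f)/(H + s − 2f) = 24800 × (97976.1 − 150) / (97976.1 + 24800 − 2 × 150) = 24800 × 97826.1 / 122476.1 ≈ 19809 mm ≈ 19.8 m.

19.8 m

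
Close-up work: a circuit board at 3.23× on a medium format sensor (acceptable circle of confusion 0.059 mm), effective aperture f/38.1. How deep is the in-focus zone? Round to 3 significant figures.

0.431 mm

At magnification m, DoF ≈ 2·N_eff·c/m² = 2 × 38.1 × 0.059 / 3.23² = 4.496 / 10.43 ≈ 0.431 mm.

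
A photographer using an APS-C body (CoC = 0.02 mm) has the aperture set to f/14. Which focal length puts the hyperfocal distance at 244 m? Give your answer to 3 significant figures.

From H = f²/(N·c) + f, with f ≪ H: f ≈ √(H·N·c) = √(244000 × 14 × 0.02) = √68320 ≈ 261.4 mm.
The +f correction barely moves this — solving exactly, f² + N·c·f − N·c·H = 0 ⇒ f = (−N·c + √((N·c)² + 4·N·c·H))/2 = (−0.28 + √273280)/2 ≈ 261.24 mm, so f ≈ 261 mm.

261 mm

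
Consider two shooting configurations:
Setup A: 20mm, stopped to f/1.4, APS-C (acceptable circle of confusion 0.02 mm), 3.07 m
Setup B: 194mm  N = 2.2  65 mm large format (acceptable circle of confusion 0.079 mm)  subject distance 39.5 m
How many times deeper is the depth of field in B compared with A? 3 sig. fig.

10.8

Setup A: H = 20²/(1.4×0.02) + 20 ≈ 14305.7 mm; DoF = Df − Dn = 3903.4 − 2529.9 ≈ 1373.5 mm.
Setup B: H = 194²/(2.2×0.079) + 194 ≈ 216741.8 mm; DoF = Df − Dn = 48260 − 33432 ≈ 14828 mm.
Ratio = 14828 / 1373.5 ≈ 10.8.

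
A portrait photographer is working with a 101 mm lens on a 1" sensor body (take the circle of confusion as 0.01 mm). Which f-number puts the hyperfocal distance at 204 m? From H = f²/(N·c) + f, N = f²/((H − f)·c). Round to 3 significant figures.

f/5

Rearrange H = f²/(N·c) + f for N: N = f² / ((H − f)·c).
N = 101² / ((204000 − 101) × 0.01) = 10201 / 2039 ≈ 5.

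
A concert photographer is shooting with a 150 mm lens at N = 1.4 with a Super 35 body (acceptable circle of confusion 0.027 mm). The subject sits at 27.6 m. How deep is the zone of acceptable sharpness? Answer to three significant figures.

2.55 m

Hyperfocal distance H = f²/(N·c) + f = 150²/(1.4 × 0.027) + 150 = 22500/0.0378 + 150 ≈ 595388.1 mm ≈ 595.4 m.
Near limit Dn = s·(H − f)/(H + s − 2f) = 27600 × (595388.1 − 150) / (595388.1 + 27600 − 2 × 150) = 27600 × 595238.1 / 622688.1 ≈ 26383.3 mm.
Far limit Df = s·(H − f)/(H − s) = 27600 × (595388.1 − 150) / (595388.1 − 27600) = 27600 × 595238.1 / 567788.1 ≈ 28934.3 mm.
Depth of field = Df − Dn = 28934.3 − 26383.3 ≈ 2551.0 mm ≈ 2.55 m.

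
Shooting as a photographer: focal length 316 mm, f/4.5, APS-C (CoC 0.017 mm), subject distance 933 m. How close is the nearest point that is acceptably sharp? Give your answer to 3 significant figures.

544 m

Hyperfocal distance H = f²/(N·c) + f = 316²/(4.5 × 0.017) + 316 = 99856/0.0765 + 316 ≈ 1305623.2 mm ≈ 1306 m.
Near limit Dn = s·(H − f)/(H + s − 2f) = 933000 × (1305623.2 − 316) / (1305623.2 + 933000 − 2 × 316) = 933000 × 1305307.2 / 2237991.2 ≈ 544172 mm ≈ 544 m.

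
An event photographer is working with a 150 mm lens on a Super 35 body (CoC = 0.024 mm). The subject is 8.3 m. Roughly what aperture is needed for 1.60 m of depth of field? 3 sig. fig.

Write h = H − f = f²/(N·c). The thin-lens limits are Dn = s·h/(h + (s−f)) and Df = s·h/(h − (s−f)), so DoF = Df − Dn = 2·s·(s−f)·h / (h² − (s−f)²).
That is a quadratic in h: DoF·h² − 2·s·(s−f)·h − DoF·(s−f)² = 0 ⇒ h = (s−f)·(s + √(s² + DoF²)) / DoF = 8150 × (8300 + √(8300² + 1600²)) / 1600 = 8150 × (8300 + 8452.81) / 1600 ≈ 85335 mm.
Then N = f²/(c·h) = 150² / (0.024 × 85335) = 22500 / 2048.0 ≈ 11.

f/11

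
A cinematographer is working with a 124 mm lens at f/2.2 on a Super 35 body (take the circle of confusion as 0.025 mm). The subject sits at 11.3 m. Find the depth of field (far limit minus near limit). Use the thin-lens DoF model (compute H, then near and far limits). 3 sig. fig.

0.905 m

Hyperfocal distance H = f²/(N·c) + f = 124²/(2.2 × 0.025) + 124 = 15376/0.055 + 124 ≈ 279687.6 mm ≈ 279.7 m.
Near limit Dn = s·(H − f)/(H + s − 2f) = 11300 × (279687.6 − 124) / (279687.6 + 11300 − 2 × 124) = 11300 × 279563.6 / 290739.6 ≈ 10865.63 mm.
Far limit Df = s·(H − f)/(H − s) = 11300 × (279687.6 − 124) / (279687.6 − 11300) = 11300 × 279563.6 / 268387.6 ≈ 11770.55 mm.
Depth of field = Df − Dn = 11770.55 − 10865.63 ≈ 904.92 mm ≈ 0.905 m.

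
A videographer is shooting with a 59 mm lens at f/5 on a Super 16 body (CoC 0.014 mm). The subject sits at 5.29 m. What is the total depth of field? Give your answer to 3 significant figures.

Hyperfocal distance H = f²/(N·c) + f = 59²/(5 × 0.014) + 59 = 3481/0.07 + 59 ≈ 49787.6 mm ≈ 49.79 m.
Near limit Dn = s·(H − f)/(H + s − 2f) = 5290 × (49787.6 − 59) / (49787.6 + 5290 − 2 × 59) = 5290 × 49728.6 / 54959.6 ≈ 4786.5 mm.
Far limit Df = s·(H − f)/(H − s) = 5290 × (49787.6 − 59) / (49787.6 − 5290) = 5290 × 49728.6 / 44497.6 ≈ 5911.9 mm.
Depth of field = Df − Dn = 5911.9 − 4786.5 ≈ 1125.4 mm ≈ 1.13 m.

1.13 m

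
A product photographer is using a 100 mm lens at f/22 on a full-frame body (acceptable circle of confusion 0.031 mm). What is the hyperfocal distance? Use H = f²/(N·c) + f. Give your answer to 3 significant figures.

Hyperfocal distance H = f²/(N·c) + f = 100²/(22 × 0.031) + 100 = 10000/0.682 + 100 ≈ 14762.8 mm ≈ 14.8 m.

14.8 m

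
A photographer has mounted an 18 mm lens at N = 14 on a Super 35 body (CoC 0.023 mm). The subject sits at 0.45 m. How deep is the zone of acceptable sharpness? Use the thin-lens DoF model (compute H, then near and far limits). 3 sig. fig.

474 mm

Hyperfocal distance H = f²/(N·c) + f = 18²/(14 × 0.023) + 18 = 324/0.322 + 18 ≈ 1024.2 mm ≈ 1.024 m.
Near limit Dn = s·(H − f)/(H + s − 2f) = 450 × (1024.2 − 18) / (1024.2 + 450 − 2 × 18) = 450 × 1006.2 / 1438.2 ≈ 314.83 mm.
Far limit Df = s·(H − f)/(H − s) = 450 × (1024.2 − 18) / (1024.2 − 450) = 450 × 1006.2 / 574.2 ≈ 788.55 mm.
Depth of field = Df − Dn = 788.55 − 314.83 ≈ 473.72 mm.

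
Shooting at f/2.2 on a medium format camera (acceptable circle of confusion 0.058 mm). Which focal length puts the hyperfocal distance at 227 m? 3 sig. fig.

From H = f²/(N·c) + f, with f ≪ H: f ≈ √(H·N·c) = √(227000 × 2.2 × 0.058) = √28965 ≈ 170.2 mm.
The +f correction barely moves this — solving exactly, f² + N·c·f − N·c·H = 0 ⇒ f = (−N·c + √((N·c)² + 4·N·c·H))/2 = (−0.1276 + √115861)/2 ≈ 170.13 mm, so f ≈ 170 mm.

170 mm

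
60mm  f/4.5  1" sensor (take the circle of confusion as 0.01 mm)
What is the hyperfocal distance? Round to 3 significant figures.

Hyperfocal distance H = f²/(N·c) + f = 60²/(4.5 × 0.01) + 60 = 3600/0.045 + 60 ≈ 80060.0 mm ≈ 80.1 m.

80.1 m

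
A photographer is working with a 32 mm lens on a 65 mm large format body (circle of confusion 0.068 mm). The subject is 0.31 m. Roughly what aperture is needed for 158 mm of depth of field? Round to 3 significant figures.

Write h = H − f = f²/(N·c). The thin-lens limits are Dn = s·h/(h + (s−f)) and Df = s·h/(h − (s−f)), so DoF = Df − Dn = 2·s·(s−f)·h / (h² − (s−f)²).
That is a quadratic in h: DoF·h² − 2·s·(s−f)·h − DoF·(s−f)² = 0 ⇒ h = (s−f)·(s + √(s² + DoF²)) / DoF = 278 × (310 + √(310² + 158²)) / 158 = 278 × (310 + 347.943) / 158 ≈ 1157.6 mm.
Then N = f²/(c·h) = 32² / (0.068 × 1157.6) = 1024 / 78.720 ≈ 13.

f/13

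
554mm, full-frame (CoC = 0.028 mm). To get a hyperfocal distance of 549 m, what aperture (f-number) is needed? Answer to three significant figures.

f/20

Rearrange H = f²/(N·c) + f for N: N = f² / ((H − f)·c).
N = 554² / ((549000 − 554) × 0.028) = 306916 / 15356 ≈ 20.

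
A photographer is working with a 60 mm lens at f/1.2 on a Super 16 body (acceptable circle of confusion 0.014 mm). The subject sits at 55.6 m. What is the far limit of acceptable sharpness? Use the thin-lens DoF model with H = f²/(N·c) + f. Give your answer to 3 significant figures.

75.1 m

Hyperfocal distance H = f²/(N·c) + f = 60²/(1.2 × 0.014) + 60 = 3600/0.0168 + 60 ≈ 214345.7 mm ≈ 214.3 m.
Far limit Df = s·(H − f)/(H − s) = 55600 × (214345.7 − 60) / (214345.7 − 55600) = 55600 × 214285.7 / 158745.7 ≈ 75053 mm ≈ 75.1 m.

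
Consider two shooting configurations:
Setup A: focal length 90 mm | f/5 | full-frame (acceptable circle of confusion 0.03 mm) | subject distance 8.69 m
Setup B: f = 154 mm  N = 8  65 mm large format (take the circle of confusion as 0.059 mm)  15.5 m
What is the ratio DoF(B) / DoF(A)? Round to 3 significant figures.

Setup A: H = 90²/(5×0.03) + 90 ≈ 54090.0 mm; DoF = Df − Dn = 10336.1 − 7496.2 ≈ 2839.9 mm.
Setup B: H = 154²/(8×0.059) + 154 ≈ 50399.8 mm; DoF = Df − Dn = 22316 − 11874 ≈ 10442 mm.
Ratio = 10442 / 2839.9 ≈ 3.68.

3.68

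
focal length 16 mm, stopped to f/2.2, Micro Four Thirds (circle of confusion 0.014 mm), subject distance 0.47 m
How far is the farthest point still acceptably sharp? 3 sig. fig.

497 mm

Hyperfocal distance H = f²/(N·c) + f = 16²/(2.2 × 0.014) + 16 = 256/0.0308 + 16 ≈ 8327.7 mm ≈ 8.328 m.
Far limit Df = s·(H − f)/(H − s) = 470 × (8327.7 − 16) / (8327.7 − 470) = 470 × 8311.7 / 7857.7 ≈ 497.16 mm.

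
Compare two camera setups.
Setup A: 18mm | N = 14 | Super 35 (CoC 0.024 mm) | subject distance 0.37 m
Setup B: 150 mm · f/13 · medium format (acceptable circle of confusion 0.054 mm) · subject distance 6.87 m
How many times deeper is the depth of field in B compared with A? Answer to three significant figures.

9.67

Setup A: H = 18²/(14×0.024) + 18 ≈ 982.3 mm; DoF = Df − Dn = 582.71 − 271.05 ≈ 311.66 mm.
Setup B: H = 150²/(13×0.054) + 150 ≈ 32201.3 mm; DoF = Df − Dn = 8692.5 − 5679.3 ≈ 3013.2 mm.
Ratio = 3013.2 / 311.66 ≈ 9.67.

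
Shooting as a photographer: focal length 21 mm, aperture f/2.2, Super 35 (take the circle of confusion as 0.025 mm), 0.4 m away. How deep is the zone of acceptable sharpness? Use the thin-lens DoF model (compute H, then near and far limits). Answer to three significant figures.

37.9 mm

Hyperfocal distance H = f²/(N·c) + f = 21²/(2.2 × 0.025) + 21 = 441/0.055 + 21 ≈ 8039.2 mm ≈ 8.039 m.
Near limit Dn = s·(H − f)/(H + s − 2f) = 400 × (8039.2 − 21) / (8039.2 + 400 − 2 × 21) = 400 × 8018.2 / 8397.2 ≈ 381.946 mm.
Far limit Df = s·(H − f)/(H − s) = 400 × (8039.2 − 21) / (8039.2 − 400) = 400 × 8018.2 / 7639.2 ≈ 419.845 mm.
Depth of field = Df − Dn = 419.845 − 381.946 ≈ 37.899 mm.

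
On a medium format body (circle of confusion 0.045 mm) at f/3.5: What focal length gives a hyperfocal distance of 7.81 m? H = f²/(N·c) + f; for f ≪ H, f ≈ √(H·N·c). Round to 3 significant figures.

From H = f²/(N·c) + f, with f ≪ H: f ≈ √(H·N·c) = √(7810 × 3.5 × 0.045) = √1230.1 ≈ 35.07 mm.
Exact: f² + N·c·f − N·c·H = 0 ⇒ f = (−N·c + √((N·c)² + 4·N·c·H))/2 = (−0.1575 + √4920.3)/2 ≈ 34.994 mm ≈ 35.0 mm.

35.0 mm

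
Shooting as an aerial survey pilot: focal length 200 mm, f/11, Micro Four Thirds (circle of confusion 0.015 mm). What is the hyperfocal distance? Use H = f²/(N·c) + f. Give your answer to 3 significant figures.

Hyperfocal distance H = f²/(N·c) + f = 200²/(11 × 0.015) + 200 = 40000/0.165 + 200 ≈ 242624.2 mm ≈ 243 m.

243 m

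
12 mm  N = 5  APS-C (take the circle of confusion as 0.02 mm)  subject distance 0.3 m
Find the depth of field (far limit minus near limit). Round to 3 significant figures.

Hyperfocal distance H = f²/(N·c) + f = 12²/(5 × 0.02) + 12 = 144/0.1 + 12 ≈ 1452.0 mm ≈ 1.452 m.
Near limit Dn = s·(H − f)/(H + s − 2f) = 300 × (1452.0 − 12) / (1452.0 + 300 − 2 × 12) = 300 × 1440.0 / 1728.0 ≈ 250.00 mm.
Far limit Df = s·(H − f)/(H − s) = 300 × (1452.0 − 12) / (1452.0 − 300) = 300 × 1440.0 / 1152.0 ≈ 375.00 mm.
Depth of field = Df − Dn = 375.00 − 250.00 ≈ 125.00 mm.

125 mm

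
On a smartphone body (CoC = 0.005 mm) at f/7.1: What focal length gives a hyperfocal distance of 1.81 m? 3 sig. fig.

8.00 mm

From H = f²/(N·c) + f, with f ≪ H: f ≈ √(H·N·c) = √(1810 × 7.1 × 0.005) = √64.255 ≈ 8.016 mm.
Exact: f² + N·c·f − N·c·H = 0 ⇒ f = (−N·c + √((N·c)² + 4·N·c·H))/2 = (−0.0355 + √257.02)/2 ≈ 7.9982 mm ≈ 8.00 mm.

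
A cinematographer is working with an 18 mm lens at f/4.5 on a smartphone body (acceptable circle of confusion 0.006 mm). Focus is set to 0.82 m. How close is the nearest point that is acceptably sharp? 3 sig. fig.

Hyperfocal distance H = f²/(N·c) + f = 18²/(4.5 × 0.006) + 18 = 324/0.027 + 18 ≈ 12018.0 mm ≈ 12.02 m.
Near limit Dn = s·(H − f)/(H + s − 2f) = 820 × (12018.0 − 18) / (12018.0 + 820 − 2 × 18) = 820 × 12000.0 / 12802.0 ≈ 768.63 mm ≈ 0.769 m.

0.769 m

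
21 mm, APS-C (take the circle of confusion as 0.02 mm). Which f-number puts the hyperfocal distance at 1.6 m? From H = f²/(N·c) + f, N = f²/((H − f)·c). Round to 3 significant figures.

Rearrange H = f²/(N·c) + f for N: N = f² / ((H − f)·c).
N = 21² / ((1600 − 21) × 0.02) = 441 / 31.58 ≈ 14.

f/14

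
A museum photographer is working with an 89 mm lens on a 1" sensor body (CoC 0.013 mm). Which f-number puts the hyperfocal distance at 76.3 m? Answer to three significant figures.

Rearrange H = f²/(N·c) + f for N: N = f² / ((H − f)·c).
N = 89² / ((76300 − 89) × 0.013) = 7921 / 990.7 ≈ 8.

f/8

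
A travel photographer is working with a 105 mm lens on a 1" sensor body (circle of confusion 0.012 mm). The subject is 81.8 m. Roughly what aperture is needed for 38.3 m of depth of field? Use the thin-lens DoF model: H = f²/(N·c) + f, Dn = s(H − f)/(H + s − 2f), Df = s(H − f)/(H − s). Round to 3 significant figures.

f/2.50

Write h = H − f = f²/(N·c). The thin-lens limits are Dn = s·h/(h + (s−f)) and Df = s·h/(h − (s−f)), so DoF = Df − Dn = 2·s·(s−f)·h / (h² − (s−f)²).
That is a quadratic in h: DoF·h² − 2·s·(s−f)·h − DoF·(s−f)² = 0 ⇒ h = (s−f)·(s + √(s² + DoF²)) / DoF = 81695 × (81800 + √(81800² + 38300²)) / 38300 = 81695 × (81800 + 90322.4) / 38300 ≈ 367142 mm.
Then N = f²/(c·h) = 105² / (0.012 × 367142) = 11025 / 4405.7 ≈ 2.50.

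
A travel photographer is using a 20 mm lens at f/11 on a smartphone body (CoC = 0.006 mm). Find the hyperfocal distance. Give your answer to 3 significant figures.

Hyperfocal distance H = f²/(N·c) + f = 20²/(11 × 0.006) + 20 = 400/0.066 + 20 ≈ 6080.6 mm ≈ 6.08 m.

6.08 m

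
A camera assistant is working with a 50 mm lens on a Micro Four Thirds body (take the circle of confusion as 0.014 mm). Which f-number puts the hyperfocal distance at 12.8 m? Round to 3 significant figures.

f/14

Rearrange H = f²/(N·c) + f for N: N = f² / ((H − f)·c).
N = 50² / ((12800 − 50) × 0.014) = 2500 / 178.5 ≈ 14.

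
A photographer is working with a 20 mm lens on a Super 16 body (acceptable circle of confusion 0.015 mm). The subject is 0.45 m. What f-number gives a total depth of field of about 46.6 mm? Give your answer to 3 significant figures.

f/3.20

Write h = H − f = f²/(N·c). The thin-lens limits are Dn = s·h/(h + (s−f)) and Df = s·h/(h − (s−f)), so DoF = Df − Dn = 2·s·(s−f)·h / (h² − (s−f)²).
That is a quadratic in h: DoF·h² − 2·s·(s−f)·h − DoF·(s−f)² = 0 ⇒ h = (s−f)·(s + √(s² + DoF²)) / DoF = 430 × (450 + √(450² + 46.6²)) / 46.6 = 430 × (450 + 452.406) / 46.6 ≈ 8326.9 mm.
Then N = f²/(c·h) = 20² / (0.015 × 8326.9) = 400 / 124.90 ≈ 3.20.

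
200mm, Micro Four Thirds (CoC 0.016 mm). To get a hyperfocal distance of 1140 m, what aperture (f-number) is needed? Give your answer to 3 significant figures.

Rearrange H = f²/(N·c) + f for N: N = f² / ((H − f)·c).
N = 200² / ((1140000 − 200) × 0.016) = 40000 / 18237 ≈ 2.19.

f/2.19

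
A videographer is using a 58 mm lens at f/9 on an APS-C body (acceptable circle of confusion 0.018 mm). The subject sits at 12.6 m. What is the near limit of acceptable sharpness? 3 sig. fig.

Hyperfocal distance H = f²/(N·c) + f = 58²/(9 × 0.018) + 58 = 3364/0.162 + 58 ≈ 20823.4 mm ≈ 20.82 m.
Near limit Dn = s·(H − f)/(H + s − 2f) = 12600 × (20823.4 − 58) / (20823.4 + 12600 − 2 × 58) = 12600 × 20765.4 / 33307.4 ≈ 7855.4 mm ≈ 7.86 m.

7.86 m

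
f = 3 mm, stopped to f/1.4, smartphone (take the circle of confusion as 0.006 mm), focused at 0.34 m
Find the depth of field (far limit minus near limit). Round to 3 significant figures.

Hyperfocal distance H = f²/(N·c) + f = 3²/(1.4 × 0.006) + 3 = 9/0.0084 + 3 ≈ 1074.4 mm ≈ 1.074 m.
Near limit Dn = s·(H − f)/(H + s − 2f) = 340 × (1074.4 − 3) / (1074.4 + 340 − 2 × 3) = 340 × 1071.4 / 1408.4 ≈ 258.65 mm.
Far limit Df = s·(H − f)/(H − s) = 340 × (1074.4 − 3) / (1074.4 − 340) = 340 × 1071.4 / 734.4 ≈ 496.01 mm.
Depth of field = Df − Dn = 496.01 − 258.65 ≈ 237.36 mm.

237 mm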